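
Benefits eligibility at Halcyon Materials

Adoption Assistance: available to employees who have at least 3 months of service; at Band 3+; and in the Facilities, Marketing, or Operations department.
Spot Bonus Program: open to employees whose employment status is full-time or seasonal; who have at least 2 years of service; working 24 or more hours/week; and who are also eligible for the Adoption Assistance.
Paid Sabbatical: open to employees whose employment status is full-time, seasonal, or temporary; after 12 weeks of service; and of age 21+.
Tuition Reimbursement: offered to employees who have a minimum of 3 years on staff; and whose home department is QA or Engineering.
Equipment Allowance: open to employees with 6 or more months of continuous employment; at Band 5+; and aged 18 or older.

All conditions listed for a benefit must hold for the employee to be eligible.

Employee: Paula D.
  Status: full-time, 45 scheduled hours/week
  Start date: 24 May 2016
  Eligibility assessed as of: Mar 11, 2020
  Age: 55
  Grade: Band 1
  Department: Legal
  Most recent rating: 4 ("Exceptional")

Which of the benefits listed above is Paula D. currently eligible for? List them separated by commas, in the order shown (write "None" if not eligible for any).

Paid Sabbatical

Service from 24 May 2016 to Mar 11, 2020: 1387 days.
Adoption Assistance — service 1387 days ≥ 3 months (≈90 days) ✓; grade Band 1 < Band 3 ✗ → not eligible.
Spot Bonus Program — status full-time ✓; service 1387 days ≥ 2 years (≈730 days) ✓; 45 hrs/wk ≥ 24 ✓; not eligible for Adoption Assistance ✗ → not eligible.
Paid Sabbatical — status full-time ✓; service 1387 days ≥ 12 weeks (≈84 days) ✓; age 55 ≥ 21 ✓ → eligible.
Tuition Reimbursement — service 1387 days ≥ 3 years (≈1095 days) ✓; dept Legal ✗ → not eligible.
Equipment Allowance — service 1387 days ≥ 6 months (≈180 days) ✓; grade Band 1 < Band 5 ✗ → not eligible.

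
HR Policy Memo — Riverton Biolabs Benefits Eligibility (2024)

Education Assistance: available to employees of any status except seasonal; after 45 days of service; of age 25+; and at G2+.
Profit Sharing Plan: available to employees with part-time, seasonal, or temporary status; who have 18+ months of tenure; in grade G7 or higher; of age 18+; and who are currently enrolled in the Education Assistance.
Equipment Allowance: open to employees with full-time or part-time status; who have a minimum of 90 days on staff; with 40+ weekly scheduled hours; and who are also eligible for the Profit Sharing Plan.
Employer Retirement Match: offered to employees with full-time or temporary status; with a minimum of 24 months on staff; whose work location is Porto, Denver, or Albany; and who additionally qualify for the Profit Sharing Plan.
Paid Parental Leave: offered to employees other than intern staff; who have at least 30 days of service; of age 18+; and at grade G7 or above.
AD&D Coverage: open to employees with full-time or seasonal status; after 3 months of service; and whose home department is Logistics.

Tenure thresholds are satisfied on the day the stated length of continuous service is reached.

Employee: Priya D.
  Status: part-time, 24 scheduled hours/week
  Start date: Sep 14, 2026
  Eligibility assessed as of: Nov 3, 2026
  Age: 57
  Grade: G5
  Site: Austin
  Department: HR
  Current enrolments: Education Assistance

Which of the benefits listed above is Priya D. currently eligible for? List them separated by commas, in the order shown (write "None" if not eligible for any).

Service from Sep 14, 2026 to Nov 3, 2026: 50 days.
Education Assistance — status part-time ✓ (not excluded); service 50 days ≥ 45 days ✓; age 57 ≥ 25 ✓; grade G5 ≥ G2 ✓ → eligible.
Profit Sharing Plan — status part-time ✓; service 50 days < 18 months (≈540 days) ✗ → not eligible.
Equipment Allowance — status part-time ✓; service 50 days < 90 days ✗ → not eligible.
Employer Retirement Match — status part-time ✗ (requires full-time or temporary) → not eligible.
Paid Parental Leave — status part-time ✓ (not excluded); service 50 days ≥ 30 days ✓; age 57 ≥ 18 ✓; grade G5 < G7 ✗ → not eligible.
AD&D Coverage — status part-time ✗ (requires full-time or seasonal) → not eligible.

Education Assistance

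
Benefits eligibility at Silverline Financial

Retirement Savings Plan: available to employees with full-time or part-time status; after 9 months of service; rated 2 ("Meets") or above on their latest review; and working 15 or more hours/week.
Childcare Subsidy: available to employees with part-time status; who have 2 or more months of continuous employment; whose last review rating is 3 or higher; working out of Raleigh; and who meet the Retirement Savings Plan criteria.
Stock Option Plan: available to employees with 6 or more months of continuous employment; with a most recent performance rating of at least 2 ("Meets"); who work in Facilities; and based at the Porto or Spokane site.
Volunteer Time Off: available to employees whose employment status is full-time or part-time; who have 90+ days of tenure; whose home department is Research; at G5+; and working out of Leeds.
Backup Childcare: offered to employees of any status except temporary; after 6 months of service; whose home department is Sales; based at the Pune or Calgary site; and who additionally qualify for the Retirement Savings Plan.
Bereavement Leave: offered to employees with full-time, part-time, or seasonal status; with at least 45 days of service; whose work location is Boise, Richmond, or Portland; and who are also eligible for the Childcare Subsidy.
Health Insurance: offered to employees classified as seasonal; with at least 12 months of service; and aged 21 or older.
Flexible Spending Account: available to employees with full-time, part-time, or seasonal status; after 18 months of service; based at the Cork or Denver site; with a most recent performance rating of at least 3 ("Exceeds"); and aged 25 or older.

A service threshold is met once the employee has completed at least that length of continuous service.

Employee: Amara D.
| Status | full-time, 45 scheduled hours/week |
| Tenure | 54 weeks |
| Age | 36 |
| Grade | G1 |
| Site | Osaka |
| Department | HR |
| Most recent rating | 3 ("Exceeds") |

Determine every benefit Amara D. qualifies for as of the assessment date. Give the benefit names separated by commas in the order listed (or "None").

Retirement Savings Plan

Retirement Savings Plan — status full-time ✓; service 54 weeks ≥ 9 months (≈270 days) ✓; rating 3 ≥ 2 ✓; 45 hrs/wk ≥ 15 ✓ → eligible.
Childcare Subsidy — status full-time ✗ (requires part-time) → not eligible.
Stock Option Plan — service 54 weeks ≥ 6 months (≈180 days) ✓; rating 3 ≥ 2 ✓; dept HR ✗ → not eligible.
Volunteer Time Off — status full-time ✓; service 54 weeks ≥ 90 days ✓; dept HR ✗ → not eligible.
Backup Childcare — status full-time ✓ (not excluded); service 54 weeks ≥ 6 months (≈180 days) ✓; dept HR ✗ → not eligible.
Bereavement Leave — status full-time ✓; service 54 weeks ≥ 45 days ✓; site Osaka ✗ (not Boise, Richmond, or Portland) → not eligible.
Health Insurance — status full-time ✗ (requires seasonal) → not eligible.
Flexible Spending Account — status full-time ✓; service 54 weeks < 18 months (≈540 days) ✗ → not eligible.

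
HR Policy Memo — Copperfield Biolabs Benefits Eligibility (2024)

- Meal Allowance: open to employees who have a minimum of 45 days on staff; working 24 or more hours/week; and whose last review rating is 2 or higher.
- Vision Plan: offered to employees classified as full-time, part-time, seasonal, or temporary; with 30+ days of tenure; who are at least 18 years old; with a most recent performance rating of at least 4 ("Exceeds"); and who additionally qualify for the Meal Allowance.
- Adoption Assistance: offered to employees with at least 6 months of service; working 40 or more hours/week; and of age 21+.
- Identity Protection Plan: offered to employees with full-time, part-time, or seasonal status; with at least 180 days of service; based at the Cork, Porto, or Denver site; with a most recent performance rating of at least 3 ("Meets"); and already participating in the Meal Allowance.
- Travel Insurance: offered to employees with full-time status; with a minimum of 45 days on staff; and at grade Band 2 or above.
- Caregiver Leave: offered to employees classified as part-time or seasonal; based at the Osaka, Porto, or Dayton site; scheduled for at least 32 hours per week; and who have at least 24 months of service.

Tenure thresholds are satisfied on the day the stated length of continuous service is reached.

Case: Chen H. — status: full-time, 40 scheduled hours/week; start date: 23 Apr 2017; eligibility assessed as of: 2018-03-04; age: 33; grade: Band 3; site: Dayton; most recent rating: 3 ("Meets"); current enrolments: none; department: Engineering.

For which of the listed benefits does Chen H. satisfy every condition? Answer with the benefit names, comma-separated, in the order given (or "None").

Meal Allowance, Adoption Assistance, Travel Insurance

Service from 23 Apr 2017 to 2018-03-04: 315 days.
Meal Allowance — service 315 days ≥ 45 days ✓; 40 hrs/wk ≥ 24 ✓; rating 3 ≥ 2 ✓ → eligible.
Vision Plan — status full-time ✓; service 315 days ≥ 30 days ✓; age 33 ≥ 18 ✓; rating 3 < 4 ✗ → not eligible.
Adoption Assistance — service 315 days ≥ 6 months (≈180 days) ✓; 40 hrs/wk ≥ 40 ✓; age 33 ≥ 21 ✓ → eligible.
Identity Protection Plan — status full-time ✓; service 315 days ≥ 180 days ✓; site Dayton ✗ (not Cork, Porto, or Denver) → not eligible.
Travel Insurance — status full-time ✓; service 315 days ≥ 45 days ✓; grade Band 3 ≥ Band 2 ✓ → eligible.
Caregiver Leave — status full-time ✗ (requires part-time or seasonal) → not eligible.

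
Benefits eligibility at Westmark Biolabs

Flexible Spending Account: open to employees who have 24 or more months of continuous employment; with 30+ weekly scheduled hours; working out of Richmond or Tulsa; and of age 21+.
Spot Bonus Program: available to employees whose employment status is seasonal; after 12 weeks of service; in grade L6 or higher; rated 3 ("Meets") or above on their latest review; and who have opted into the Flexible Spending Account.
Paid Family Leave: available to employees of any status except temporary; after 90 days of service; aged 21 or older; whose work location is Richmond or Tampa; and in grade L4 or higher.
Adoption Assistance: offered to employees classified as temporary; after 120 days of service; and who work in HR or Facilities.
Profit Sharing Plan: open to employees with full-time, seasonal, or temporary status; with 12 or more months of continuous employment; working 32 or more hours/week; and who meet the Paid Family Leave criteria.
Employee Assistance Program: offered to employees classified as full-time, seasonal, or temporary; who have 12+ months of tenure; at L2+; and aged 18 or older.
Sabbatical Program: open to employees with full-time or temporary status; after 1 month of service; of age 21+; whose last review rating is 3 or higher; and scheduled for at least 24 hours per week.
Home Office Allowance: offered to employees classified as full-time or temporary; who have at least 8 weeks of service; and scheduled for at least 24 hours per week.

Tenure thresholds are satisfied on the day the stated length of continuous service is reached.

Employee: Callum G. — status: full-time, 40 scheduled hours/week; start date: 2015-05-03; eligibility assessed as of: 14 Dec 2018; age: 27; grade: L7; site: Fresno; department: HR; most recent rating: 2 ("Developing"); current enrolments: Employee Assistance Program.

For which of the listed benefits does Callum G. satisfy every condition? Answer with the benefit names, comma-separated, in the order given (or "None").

Employee Assistance Program, Home Office Allowance

Service from 2015-05-03 to 14 Dec 2018: 1321 days.
Flexible Spending Account — service 1321 days ≥ 24 months (≈720 days) ✓; 40 hrs/wk ≥ 30 ✓; site Fresno ✗ (not Richmond or Tulsa) → not eligible.
Spot Bonus Program — status full-time ✗ (requires seasonal) → not eligible.
Paid Family Leave — status full-time ✓ (not excluded); service 1321 days ≥ 90 days ✓; age 27 ≥ 21 ✓; site Fresno ✗ (not Richmond or Tampa) → not eligible.
Adoption Assistance — status full-time ✗ (requires temporary) → not eligible.
Profit Sharing Plan — status full-time ✓; service 1321 days ≥ 12 months (≈360 days) ✓; 40 hrs/wk ≥ 32 ✓; not eligible for Paid Family Leave ✗ → not eligible.
Employee Assistance Program — status full-time ✓; service 1321 days ≥ 12 months (≈360 days) ✓; grade L7 ≥ L2 ✓; age 27 ≥ 18 ✓ → eligible.
Sabbatical Program — status full-time ✓; service 1321 days ≥ 1 month (≈30 days) ✓; age 27 ≥ 21 ✓; rating 2 < 3 ✗ → not eligible.
Home Office Allowance — status full-time ✓; service 1321 days ≥ 8 weeks (≈56 days) ✓; 40 hrs/wk ≥ 24 ✓ → eligible.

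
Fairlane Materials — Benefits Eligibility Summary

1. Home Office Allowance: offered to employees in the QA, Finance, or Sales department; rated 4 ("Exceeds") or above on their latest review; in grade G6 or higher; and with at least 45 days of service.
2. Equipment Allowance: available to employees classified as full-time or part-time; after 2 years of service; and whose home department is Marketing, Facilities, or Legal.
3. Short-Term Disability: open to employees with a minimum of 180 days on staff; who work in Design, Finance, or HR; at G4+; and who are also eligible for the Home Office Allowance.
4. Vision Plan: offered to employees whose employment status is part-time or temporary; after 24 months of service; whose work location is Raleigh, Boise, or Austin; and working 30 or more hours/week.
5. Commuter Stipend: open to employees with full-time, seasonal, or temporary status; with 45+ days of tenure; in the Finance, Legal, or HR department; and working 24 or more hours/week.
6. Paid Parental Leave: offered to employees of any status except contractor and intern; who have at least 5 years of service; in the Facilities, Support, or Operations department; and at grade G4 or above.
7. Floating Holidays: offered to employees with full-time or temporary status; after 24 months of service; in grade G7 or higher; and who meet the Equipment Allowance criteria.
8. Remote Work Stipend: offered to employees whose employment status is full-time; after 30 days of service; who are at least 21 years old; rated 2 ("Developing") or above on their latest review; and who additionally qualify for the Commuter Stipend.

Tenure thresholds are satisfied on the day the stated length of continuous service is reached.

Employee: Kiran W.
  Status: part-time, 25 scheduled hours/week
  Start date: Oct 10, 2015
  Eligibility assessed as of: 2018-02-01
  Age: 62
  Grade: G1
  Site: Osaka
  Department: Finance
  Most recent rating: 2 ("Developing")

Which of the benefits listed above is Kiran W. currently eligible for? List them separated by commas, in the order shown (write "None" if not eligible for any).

None

Service from Oct 10, 2015 to 2018-02-01: 845 days.
Home Office Allowance — dept Finance ✓; rating 2 < 4 ✗ → not eligible.
Equipment Allowance — status part-time ✓; service 845 days ≥ 2 years (≈730 days) ✓; dept Finance ✗ → not eligible.
Short-Term Disability — service 845 days ≥ 180 days ✓; dept Finance ✓; grade G1 < G4 ✗ → not eligible.
Vision Plan — status part-time ✓; service 845 days ≥ 24 months (≈720 days) ✓; site Osaka ✗ (not Raleigh, Boise, or Austin) → not eligible.
Commuter Stipend — status part-time ✗ (requires full-time, seasonal, or temporary) → not eligible.
Paid Parental Leave — status part-time ✓ (not excluded); service 845 days < 5 years (≈1825 days) ✗ → not eligible.
Floating Holidays — status part-time ✗ (requires full-time or temporary) → not eligible.
Remote Work Stipend — status part-time ✗ (requires full-time) → not eligible.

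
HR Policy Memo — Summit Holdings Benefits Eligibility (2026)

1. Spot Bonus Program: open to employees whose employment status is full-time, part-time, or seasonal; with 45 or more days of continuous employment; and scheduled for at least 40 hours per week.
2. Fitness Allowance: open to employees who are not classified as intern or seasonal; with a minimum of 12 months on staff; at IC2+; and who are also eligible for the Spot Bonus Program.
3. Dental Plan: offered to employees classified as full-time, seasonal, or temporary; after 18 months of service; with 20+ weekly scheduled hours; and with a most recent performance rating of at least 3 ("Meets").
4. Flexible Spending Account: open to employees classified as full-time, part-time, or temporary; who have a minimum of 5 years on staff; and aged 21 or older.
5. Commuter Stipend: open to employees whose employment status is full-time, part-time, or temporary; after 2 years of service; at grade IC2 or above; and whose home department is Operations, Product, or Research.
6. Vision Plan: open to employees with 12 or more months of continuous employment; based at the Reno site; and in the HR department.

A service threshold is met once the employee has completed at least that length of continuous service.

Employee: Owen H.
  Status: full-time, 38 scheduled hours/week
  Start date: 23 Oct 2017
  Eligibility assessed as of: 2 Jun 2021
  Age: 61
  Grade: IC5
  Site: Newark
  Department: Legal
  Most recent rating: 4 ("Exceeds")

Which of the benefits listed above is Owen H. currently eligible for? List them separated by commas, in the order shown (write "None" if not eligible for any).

Dental Plan

Service from 23 Oct 2017 to 2 Jun 2021: 1318 days.
Spot Bonus Program — status full-time ✓; service 1318 days ≥ 45 days ✓; 38 hrs/wk < 40 ✗ → not eligible.
Fitness Allowance — status full-time ✓ (not excluded); service 1318 days ≥ 12 months (≈360 days) ✓; grade IC5 ≥ IC2 ✓; not eligible for Spot Bonus Program ✗ → not eligible.
Dental Plan — status full-time ✓; service 1318 days ≥ 18 months (≈540 days) ✓; 38 hrs/wk ≥ 20 ✓; rating 4 ≥ 3 ✓ → eligible.
Flexible Spending Account — status full-time ✓; service 1318 days < 5 years (≈1825 days) ✗ → not eligible.
Commuter Stipend — status full-time ✓; service 1318 days ≥ 2 years (≈730 days) ✓; grade IC5 ≥ IC2 ✓; dept Legal ✗ → not eligible.
Vision Plan — service 1318 days ≥ 12 months (≈360 days) ✓; site Newark ✗ (not Reno) → not eligible.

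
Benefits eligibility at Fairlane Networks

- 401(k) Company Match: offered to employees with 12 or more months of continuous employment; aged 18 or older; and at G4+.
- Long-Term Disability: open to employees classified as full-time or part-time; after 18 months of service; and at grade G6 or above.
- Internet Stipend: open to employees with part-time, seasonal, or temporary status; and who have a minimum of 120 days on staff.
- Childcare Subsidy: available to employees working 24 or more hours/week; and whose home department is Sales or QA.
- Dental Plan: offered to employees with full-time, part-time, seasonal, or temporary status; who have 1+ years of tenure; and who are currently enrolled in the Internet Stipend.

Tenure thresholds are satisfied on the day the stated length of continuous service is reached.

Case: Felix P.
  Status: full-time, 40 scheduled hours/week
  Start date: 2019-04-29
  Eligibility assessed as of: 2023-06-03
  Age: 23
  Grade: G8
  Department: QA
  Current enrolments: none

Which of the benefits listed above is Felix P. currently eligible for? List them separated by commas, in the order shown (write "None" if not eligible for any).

401(k) Company Match, Long-Term Disability, Childcare Subsidy

Service from 2019-04-29 to 2023-06-03: 1496 days.
401(k) Company Match — service 1496 days ≥ 12 months (≈360 days) ✓; age 23 ≥ 18 ✓; grade G8 ≥ G4 ✓ → eligible.
Long-Term Disability — status full-time ✓; service 1496 days ≥ 18 months (≈540 days) ✓; grade G8 ≥ G6 ✓ → eligible.
Internet Stipend — status full-time ✗ (requires part-time, seasonal, or temporary) → not eligible.
Childcare Subsidy — 40 hrs/wk ≥ 24 ✓; dept QA ✓ → eligible.
Dental Plan — status full-time ✓; service 1496 days ≥ 1 year (≈365 days) ✓; not enrolled in Internet Stipend ✗ → not eligible.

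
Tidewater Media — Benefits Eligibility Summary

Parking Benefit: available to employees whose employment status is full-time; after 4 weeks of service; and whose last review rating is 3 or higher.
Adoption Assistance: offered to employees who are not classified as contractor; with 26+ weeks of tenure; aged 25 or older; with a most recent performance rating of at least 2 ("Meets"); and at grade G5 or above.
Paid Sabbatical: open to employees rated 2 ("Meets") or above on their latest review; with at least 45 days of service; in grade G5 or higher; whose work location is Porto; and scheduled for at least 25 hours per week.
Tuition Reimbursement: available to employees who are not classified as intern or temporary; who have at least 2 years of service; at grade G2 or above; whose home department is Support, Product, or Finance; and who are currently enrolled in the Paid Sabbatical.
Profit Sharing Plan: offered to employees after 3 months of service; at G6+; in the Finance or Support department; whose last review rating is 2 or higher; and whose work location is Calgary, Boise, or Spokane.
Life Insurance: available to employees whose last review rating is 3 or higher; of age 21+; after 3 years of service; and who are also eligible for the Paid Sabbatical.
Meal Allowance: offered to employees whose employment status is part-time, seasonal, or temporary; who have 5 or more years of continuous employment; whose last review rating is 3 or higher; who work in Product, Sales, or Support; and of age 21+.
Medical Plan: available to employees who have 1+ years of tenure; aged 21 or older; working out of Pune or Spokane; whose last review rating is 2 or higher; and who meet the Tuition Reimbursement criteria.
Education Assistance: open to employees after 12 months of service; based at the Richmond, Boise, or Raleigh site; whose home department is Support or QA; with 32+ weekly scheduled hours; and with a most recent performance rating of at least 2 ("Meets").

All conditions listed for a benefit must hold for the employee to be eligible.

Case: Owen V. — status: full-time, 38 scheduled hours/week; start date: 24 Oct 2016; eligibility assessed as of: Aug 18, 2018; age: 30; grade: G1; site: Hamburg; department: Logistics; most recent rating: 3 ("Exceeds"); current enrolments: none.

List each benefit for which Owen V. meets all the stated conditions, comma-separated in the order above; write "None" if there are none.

Service from 24 Oct 2016 to Aug 18, 2018: 663 days.
Parking Benefit — status full-time ✓; service 663 days ≥ 4 weeks (≈28 days) ✓; rating 3 ≥ 3 ✓ → eligible.
Adoption Assistance — status full-time ✓ (not excluded); service 663 days ≥ 26 weeks (≈182 days) ✓; age 30 ≥ 25 ✓; rating 3 ≥ 2 ✓; grade G1 < G5 ✗ → not eligible.
Paid Sabbatical — rating 3 ≥ 2 ✓; service 663 days ≥ 45 days ✓; grade G1 < G5 ✗ → not eligible.
Tuition Reimbursement — status full-time ✓ (not excluded); service 663 days < 2 years (≈730 days) ✗ → not eligible.
Profit Sharing Plan — service 663 days ≥ 3 months (≈90 days) ✓; grade G1 < G6 ✗ → not eligible.
Life Insurance — rating 3 ≥ 3 ✓; age 30 ≥ 21 ✓; service 663 days < 3 years (≈1095 days) ✗ → not eligible.
Meal Allowance — status full-time ✗ (requires part-time, seasonal, or temporary) → not eligible.
Medical Plan — service 663 days ≥ 1 year (≈365 days) ✓; age 30 ≥ 21 ✓; site Hamburg ✗ (not Pune or Spokane) → not eligible.
Education Assistance — service 663 days ≥ 12 months (≈360 days) ✓; site Hamburg ✗ (not Richmond, Boise, or Raleigh) → not eligible.

Parking Benefit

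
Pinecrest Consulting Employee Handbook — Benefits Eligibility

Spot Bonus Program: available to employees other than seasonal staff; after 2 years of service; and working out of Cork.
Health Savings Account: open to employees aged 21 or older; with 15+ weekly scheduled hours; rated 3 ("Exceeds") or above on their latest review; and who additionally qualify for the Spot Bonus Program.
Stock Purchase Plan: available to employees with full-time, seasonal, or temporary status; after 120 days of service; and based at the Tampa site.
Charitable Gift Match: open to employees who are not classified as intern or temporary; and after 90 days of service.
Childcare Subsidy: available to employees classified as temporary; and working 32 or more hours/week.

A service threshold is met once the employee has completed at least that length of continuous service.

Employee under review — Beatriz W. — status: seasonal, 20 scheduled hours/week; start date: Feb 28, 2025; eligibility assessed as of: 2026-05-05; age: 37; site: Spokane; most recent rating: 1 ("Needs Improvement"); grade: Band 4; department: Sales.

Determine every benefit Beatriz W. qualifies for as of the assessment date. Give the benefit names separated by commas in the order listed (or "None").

Service from Feb 28, 2025 to 2026-05-05: 431 days.
Spot Bonus Program — status seasonal ✗ (excluded) → not eligible.
Health Savings Account — age 37 ≥ 21 ✓; 20 hrs/wk ≥ 15 ✓; rating 1 < 3 ✗ → not eligible.
Stock Purchase Plan — status seasonal ✓; service 431 days ≥ 120 days ✓; site Spokane ✗ (not Tampa) → not eligible.
Charitable Gift Match — status seasonal ✓ (not excluded); service 431 days ≥ 90 days ✓ → eligible.
Childcare Subsidy — status seasonal ✗ (requires temporary) → not eligible.

Charitable Gift Match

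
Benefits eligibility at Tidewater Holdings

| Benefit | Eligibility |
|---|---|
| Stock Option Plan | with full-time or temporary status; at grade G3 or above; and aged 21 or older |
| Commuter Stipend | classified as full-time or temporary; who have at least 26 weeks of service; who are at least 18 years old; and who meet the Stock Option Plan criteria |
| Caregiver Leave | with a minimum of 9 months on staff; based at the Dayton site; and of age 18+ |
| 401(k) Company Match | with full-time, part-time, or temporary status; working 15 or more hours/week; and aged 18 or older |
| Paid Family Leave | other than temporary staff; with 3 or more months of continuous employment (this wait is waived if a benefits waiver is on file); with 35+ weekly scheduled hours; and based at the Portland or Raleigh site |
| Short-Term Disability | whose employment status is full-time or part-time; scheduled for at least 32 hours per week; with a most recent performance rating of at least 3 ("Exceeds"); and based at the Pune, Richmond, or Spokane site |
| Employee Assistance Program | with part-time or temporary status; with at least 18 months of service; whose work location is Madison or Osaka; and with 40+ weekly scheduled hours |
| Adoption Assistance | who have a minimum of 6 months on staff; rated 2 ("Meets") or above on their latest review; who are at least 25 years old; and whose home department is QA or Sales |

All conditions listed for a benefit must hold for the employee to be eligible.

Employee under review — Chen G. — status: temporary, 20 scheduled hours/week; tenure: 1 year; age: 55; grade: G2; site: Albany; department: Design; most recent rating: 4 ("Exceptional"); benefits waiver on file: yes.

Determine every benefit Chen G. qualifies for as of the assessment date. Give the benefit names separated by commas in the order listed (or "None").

Stock Option Plan — status temporary ✓; grade G2 < G3 ✗ → not eligible.
Commuter Stipend — status temporary ✓; service 1 year ≥ 26 weeks (≈182 days) ✓; age 55 ≥ 18 ✓; not eligible for Stock Option Plan ✗ → not eligible.
Caregiver Leave — service 1 year ≥ 9 months (≈270 days) ✓; site Albany ✗ (not Dayton) → not eligible.
401(k) Company Match — status temporary ✓; 20 hrs/wk ≥ 15 ✓; age 55 ≥ 18 ✓ → eligible.
Paid Family Leave — status temporary ✗ (excluded) → not eligible.
Short-Term Disability — status temporary ✗ (requires full-time or part-time) → not eligible.
Employee Assistance Program — status temporary ✓; service 1 year < 18 months (≈540 days) ✗ → not eligible.
Adoption Assistance — service 1 year ≥ 6 months (≈180 days) ✓; rating 4 ≥ 2 ✓; age 55 ≥ 25 ✓; dept Design ✗ → not eligible.

401(k) Company Match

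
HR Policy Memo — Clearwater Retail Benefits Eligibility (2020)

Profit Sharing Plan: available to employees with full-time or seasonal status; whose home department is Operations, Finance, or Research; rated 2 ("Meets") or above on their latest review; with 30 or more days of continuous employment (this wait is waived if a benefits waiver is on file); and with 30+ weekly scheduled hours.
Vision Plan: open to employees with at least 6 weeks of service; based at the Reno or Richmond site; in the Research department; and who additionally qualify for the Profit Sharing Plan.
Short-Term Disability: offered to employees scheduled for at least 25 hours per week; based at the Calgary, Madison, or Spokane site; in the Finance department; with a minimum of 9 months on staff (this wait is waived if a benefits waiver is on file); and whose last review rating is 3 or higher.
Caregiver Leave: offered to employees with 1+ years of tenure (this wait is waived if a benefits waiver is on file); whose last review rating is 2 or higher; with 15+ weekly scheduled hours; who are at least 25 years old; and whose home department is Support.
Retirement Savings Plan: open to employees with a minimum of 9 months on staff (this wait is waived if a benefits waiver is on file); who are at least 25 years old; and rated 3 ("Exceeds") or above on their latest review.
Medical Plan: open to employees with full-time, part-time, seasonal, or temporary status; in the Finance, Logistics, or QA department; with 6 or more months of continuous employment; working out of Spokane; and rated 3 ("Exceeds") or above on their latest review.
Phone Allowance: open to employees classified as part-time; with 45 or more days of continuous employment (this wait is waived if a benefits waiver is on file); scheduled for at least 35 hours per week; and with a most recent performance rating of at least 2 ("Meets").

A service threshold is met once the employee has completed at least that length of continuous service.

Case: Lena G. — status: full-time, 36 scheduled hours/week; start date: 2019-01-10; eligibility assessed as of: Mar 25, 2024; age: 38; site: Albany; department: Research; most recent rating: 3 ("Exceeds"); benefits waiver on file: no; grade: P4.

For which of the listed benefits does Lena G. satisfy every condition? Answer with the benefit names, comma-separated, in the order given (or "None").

Service from 2019-01-10 to Mar 25, 2024: 1901 days.
Profit Sharing Plan — status full-time ✓; dept Research ✓; rating 3 ≥ 2 ✓; no waiver, service 1901 days ≥ 30 days ✓; 36 hrs/wk ≥ 30 ✓ → eligible.
Vision Plan — service 1901 days ≥ 6 weeks (≈42 days) ✓; site Albany ✗ (not Reno or Richmond) → not eligible.
Short-Term Disability — 36 hrs/wk ≥ 25 ✓; site Albany ✗ (not Calgary, Madison, or Spokane) → not eligible.
Caregiver Leave — no waiver, service 1901 days ≥ 1 year (≈365 days) ✓; rating 3 ≥ 2 ✓; 36 hrs/wk ≥ 15 ✓; age 38 ≥ 25 ✓; dept Research ✗ → not eligible.
Retirement Savings Plan — no waiver, service 1901 days ≥ 9 months (≈270 days) ✓; age 38 ≥ 25 ✓; rating 3 ≥ 3 ✓ → eligible.
Medical Plan — status full-time ✓; dept Research ✗ → not eligible.
Phone Allowance — status full-time ✗ (requires part-time) → not eligible.

Profit Sharing Plan, Retirement Savings Plan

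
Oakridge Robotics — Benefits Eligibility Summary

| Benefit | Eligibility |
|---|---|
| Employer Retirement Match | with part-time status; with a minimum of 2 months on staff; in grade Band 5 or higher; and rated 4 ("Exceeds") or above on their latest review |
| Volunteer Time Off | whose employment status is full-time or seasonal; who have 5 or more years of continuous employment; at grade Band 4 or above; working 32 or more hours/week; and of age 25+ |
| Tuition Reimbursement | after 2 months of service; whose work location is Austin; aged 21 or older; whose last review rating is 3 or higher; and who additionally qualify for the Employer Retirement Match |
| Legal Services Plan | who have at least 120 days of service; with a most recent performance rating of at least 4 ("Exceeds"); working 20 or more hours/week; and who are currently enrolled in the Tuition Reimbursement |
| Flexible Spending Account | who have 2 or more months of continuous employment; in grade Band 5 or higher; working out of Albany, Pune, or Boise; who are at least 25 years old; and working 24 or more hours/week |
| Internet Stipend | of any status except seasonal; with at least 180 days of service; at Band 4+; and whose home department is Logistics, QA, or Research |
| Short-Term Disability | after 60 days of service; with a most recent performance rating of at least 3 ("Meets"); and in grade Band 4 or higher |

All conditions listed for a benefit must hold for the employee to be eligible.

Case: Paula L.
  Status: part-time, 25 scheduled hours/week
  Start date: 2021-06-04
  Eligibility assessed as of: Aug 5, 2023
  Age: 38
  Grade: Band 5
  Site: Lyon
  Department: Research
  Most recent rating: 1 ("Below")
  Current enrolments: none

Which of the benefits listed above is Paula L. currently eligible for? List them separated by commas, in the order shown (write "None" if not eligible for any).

Internet Stipend

Service from 2021-06-04 to Aug 5, 2023: 792 days.
Employer Retirement Match — status part-time ✓; service 792 days ≥ 2 months (≈60 days) ✓; grade Band 5 ≥ Band 5 ✓; rating 1 < 4 ✗ → not eligible.
Volunteer Time Off — status part-time ✗ (requires full-time or seasonal) → not eligible.
Tuition Reimbursement — service 792 days ≥ 2 months (≈60 days) ✓; site Lyon ✗ (not Austin) → not eligible.
Legal Services Plan — service 792 days ≥ 120 days ✓; rating 1 < 4 ✗ → not eligible.
Flexible Spending Account — service 792 days ≥ 2 months (≈60 days) ✓; grade Band 5 ≥ Band 5 ✓; site Lyon ✗ (not Albany, Pune, or Boise) → not eligible.
Internet Stipend — status part-time ✓ (not excluded); service 792 days ≥ 180 days ✓; grade Band 5 ≥ Band 4 ✓; dept Research ✓ → eligible.
Short-Term Disability — service 792 days ≥ 60 days ✓; rating 1 < 3 ✗ → not eligible.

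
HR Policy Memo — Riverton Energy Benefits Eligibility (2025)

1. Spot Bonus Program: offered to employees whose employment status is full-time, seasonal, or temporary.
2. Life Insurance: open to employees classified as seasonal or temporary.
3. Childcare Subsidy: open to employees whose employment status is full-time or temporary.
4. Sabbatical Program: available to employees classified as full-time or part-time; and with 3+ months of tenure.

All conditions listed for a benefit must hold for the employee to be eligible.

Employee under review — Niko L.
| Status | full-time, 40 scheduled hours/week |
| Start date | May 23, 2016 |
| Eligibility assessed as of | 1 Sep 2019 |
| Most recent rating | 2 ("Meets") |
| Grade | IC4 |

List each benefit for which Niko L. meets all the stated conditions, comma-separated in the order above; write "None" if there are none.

Spot Bonus Program, Childcare Subsidy, Sabbatical Program

Service from May 23, 2016 to 1 Sep 2019: 1196 days.
Spot Bonus Program — status full-time ✓ → eligible.
Life Insurance — status full-time ✗ (requires seasonal or temporary) → not eligible.
Childcare Subsidy — status full-time ✓ → eligible.
Sabbatical Program — status full-time ✓; service 1196 days ≥ 3 months (≈90 days) ✓ → eligible.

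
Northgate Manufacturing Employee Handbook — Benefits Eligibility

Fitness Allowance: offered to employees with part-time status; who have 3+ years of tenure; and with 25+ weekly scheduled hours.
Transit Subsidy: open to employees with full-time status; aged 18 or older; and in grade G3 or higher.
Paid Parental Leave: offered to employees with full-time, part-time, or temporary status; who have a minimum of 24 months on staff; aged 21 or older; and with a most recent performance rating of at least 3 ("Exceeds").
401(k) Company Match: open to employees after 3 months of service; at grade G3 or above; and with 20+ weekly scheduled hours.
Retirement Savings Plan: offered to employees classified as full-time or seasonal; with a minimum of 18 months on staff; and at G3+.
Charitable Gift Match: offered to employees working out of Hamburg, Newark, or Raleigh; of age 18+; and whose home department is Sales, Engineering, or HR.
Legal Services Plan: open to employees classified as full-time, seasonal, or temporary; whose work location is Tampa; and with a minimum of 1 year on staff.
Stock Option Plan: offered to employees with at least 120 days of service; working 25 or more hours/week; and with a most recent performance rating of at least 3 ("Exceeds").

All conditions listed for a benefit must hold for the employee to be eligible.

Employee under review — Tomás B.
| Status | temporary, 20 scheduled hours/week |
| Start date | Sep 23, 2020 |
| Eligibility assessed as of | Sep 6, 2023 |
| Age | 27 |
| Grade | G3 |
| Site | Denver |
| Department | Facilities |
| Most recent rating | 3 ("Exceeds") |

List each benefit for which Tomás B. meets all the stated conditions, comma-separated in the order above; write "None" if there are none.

Paid Parental Leave, 401(k) Company Match

Service from Sep 23, 2020 to Sep 6, 2023: 1078 days.
Fitness Allowance — status temporary ✗ (requires part-time) → not eligible.
Transit Subsidy — status temporary ✗ (requires full-time) → not eligible.
Paid Parental Leave — status temporary ✓; service 1078 days ≥ 24 months (≈720 days) ✓; age 27 ≥ 21 ✓; rating 3 ≥ 3 ✓ → eligible.
401(k) Company Match — service 1078 days ≥ 3 months (≈90 days) ✓; grade G3 ≥ G3 ✓; 20 hrs/wk ≥ 20 ✓ → eligible.
Retirement Savings Plan — status temporary ✗ (requires full-time or seasonal) → not eligible.
Charitable Gift Match — site Denver ✗ (not Hamburg, Newark, or Raleigh) → not eligible.
Legal Services Plan — status temporary ✓; site Denver ✗ (not Tampa) → not eligible.
Stock Option Plan — service 1078 days ≥ 120 days ✓; 20 hrs/wk < 25 ✗ → not eligible.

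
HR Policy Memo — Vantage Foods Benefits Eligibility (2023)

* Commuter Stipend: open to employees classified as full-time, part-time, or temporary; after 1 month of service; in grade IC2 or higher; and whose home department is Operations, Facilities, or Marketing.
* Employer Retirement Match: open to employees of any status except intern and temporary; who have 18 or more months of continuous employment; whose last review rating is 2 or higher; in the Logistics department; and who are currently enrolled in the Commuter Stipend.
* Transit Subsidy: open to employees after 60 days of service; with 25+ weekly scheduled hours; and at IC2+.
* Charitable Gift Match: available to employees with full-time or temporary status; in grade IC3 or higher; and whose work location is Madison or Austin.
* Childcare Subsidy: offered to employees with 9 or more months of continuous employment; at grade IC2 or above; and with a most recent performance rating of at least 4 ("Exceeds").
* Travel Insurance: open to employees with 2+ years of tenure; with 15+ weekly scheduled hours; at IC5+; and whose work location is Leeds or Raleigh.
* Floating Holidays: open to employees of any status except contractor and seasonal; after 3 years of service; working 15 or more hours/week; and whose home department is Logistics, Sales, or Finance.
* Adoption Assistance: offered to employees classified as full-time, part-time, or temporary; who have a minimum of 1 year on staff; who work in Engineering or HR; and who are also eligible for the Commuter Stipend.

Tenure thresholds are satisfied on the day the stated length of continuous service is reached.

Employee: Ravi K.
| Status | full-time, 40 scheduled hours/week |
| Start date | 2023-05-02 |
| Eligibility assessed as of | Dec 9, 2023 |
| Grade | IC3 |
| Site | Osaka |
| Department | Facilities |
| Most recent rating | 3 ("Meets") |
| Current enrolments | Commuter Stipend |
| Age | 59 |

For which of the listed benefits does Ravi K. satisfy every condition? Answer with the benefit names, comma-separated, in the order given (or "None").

Service from 2023-05-02 to Dec 9, 2023: 221 days.
Commuter Stipend — status full-time ✓; service 221 days ≥ 1 month (≈30 days) ✓; grade IC3 ≥ IC2 ✓; dept Facilities ✓ → eligible.
Employer Retirement Match — status full-time ✓ (not excluded); service 221 days < 18 months (≈540 days) ✗ → not eligible.
Transit Subsidy — service 221 days ≥ 60 days ✓; 40 hrs/wk ≥ 25 ✓; grade IC3 ≥ IC2 ✓ → eligible.
Charitable Gift Match — status full-time ✓; grade IC3 ≥ IC3 ✓; site Osaka ✗ (not Madison or Austin) → not eligible.
Childcare Subsidy — service 221 days < 9 months (≈270 days) ✗ → not eligible.
Travel Insurance — service 221 days < 2 years (≈730 days) ✗ → not eligible.
Floating Holidays — status full-time ✓ (not excluded); service 221 days < 3 years (≈1095 days) ✗ → not eligible.
Adoption Assistance — status full-time ✓; service 221 days < 1 year (≈365 days) ✗ → not eligible.

Commuter Stipend, Transit Subsidy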